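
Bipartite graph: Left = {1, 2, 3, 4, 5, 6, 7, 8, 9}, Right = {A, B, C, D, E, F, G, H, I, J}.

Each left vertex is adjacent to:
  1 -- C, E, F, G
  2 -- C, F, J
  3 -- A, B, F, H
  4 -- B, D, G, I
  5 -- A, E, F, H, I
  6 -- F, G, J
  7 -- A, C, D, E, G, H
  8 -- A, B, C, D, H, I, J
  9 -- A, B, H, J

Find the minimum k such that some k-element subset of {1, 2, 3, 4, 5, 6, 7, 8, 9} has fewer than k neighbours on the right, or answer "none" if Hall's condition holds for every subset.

A matching saturating every left vertex exists, for instance 1→C, 2→J, 3→F, 4→D, 5→H, 6→G, 7→E, 8→A, 9→B.
By Hall's marriage theorem, this means |N(S)| ≥ |S| for every subset S, so no violating subset exists.

none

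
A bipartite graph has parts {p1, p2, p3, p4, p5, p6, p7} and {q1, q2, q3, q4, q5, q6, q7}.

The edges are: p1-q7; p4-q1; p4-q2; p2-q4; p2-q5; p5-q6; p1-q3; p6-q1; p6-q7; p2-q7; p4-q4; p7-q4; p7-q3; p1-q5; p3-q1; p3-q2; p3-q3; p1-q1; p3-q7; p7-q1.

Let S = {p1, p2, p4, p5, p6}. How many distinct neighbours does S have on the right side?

7

The union of neighbours of {p1, p2, p4, p5, p6} is {q1, q2, q3, q4, q5, q6, q7}, which has 7 elements.
Since |N(S)| = 7 ≥ |S| = 5, Hall's condition holds for this subset.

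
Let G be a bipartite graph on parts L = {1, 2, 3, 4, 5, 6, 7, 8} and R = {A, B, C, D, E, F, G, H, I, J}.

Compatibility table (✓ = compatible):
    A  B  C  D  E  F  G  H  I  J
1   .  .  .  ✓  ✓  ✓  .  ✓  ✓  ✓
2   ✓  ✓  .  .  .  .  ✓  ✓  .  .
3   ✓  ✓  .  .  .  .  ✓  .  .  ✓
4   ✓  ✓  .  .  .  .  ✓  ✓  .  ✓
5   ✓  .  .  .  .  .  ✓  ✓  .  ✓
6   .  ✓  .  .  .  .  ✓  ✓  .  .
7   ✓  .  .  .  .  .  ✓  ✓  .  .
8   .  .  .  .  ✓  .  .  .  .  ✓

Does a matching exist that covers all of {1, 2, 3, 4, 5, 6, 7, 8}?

The set {2, 3, 4, 5, 6, 7} has only 5 neighbours ({A, B, G, H, J}), so by Hall's theorem at most 7 of the 8 left vertices can be matched.
Hence no matching covers every left vertex.

No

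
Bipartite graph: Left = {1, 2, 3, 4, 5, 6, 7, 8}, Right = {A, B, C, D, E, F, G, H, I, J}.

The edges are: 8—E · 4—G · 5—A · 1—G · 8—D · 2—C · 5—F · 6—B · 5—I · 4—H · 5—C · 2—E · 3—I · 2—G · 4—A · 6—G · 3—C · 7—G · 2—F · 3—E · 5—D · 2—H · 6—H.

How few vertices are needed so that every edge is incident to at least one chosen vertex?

7

A maximum matching has 7 edges (e.g. 1–G, 2–H, 3–C, 4–A, 5–F, 6–B, 8–E).
By König's theorem the minimum vertex cover has the same size. One such cover is {2, 3, 4, 5, 6, 8, G}.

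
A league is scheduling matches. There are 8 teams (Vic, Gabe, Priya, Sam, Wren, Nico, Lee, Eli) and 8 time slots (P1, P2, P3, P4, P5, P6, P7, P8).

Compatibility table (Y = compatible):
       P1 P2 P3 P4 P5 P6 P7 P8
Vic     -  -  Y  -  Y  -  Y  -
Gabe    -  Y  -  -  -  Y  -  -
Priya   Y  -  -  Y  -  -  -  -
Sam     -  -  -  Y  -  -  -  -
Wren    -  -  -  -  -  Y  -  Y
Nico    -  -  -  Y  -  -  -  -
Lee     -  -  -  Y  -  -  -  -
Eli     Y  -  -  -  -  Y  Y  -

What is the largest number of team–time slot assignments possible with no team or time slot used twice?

6

For example, pair Vic–P5, Gabe–P6, Priya–P1, Sam–P4, Wren–P8, Eli–P7.
The set {Sam, Nico, Lee} has only 1 neighbour ({P4}), so by Hall's theorem at most 6 of the 8 teams can be matched.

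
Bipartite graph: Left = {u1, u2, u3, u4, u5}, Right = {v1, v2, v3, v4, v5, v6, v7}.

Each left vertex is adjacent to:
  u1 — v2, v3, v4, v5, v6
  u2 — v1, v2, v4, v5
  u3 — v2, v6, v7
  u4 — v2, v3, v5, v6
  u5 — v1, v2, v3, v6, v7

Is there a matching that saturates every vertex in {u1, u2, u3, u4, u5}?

One maximum matching: u1-v2, u2-v1, u3-v7, u4-v6, u5-v3.
Every left vertex is matched, so this matching saturates all of them.

Yes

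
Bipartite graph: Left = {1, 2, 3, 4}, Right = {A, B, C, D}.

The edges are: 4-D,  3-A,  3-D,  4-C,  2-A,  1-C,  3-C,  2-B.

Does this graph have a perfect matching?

For example, pair 1→C, 2→B, 3→A, 4→D.
All 4 left vertices are covered.

Yes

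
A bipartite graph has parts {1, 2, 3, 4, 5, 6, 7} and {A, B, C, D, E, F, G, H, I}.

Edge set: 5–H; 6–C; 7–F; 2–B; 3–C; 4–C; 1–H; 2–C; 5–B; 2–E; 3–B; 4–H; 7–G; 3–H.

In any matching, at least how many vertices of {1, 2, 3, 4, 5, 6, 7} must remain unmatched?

2

A valid assignment of size 5: 1→H, 2→E, 3→B, 4→C, 7→F.
The set {1, 3, 4, 5, 6} has only 3 neighbours ({B, C, H}), so by Hall's theorem at most 5 of the 7 left vertices can be matched.
That matches 5 of the 7, leaving 2 unmatched; no matching can do better.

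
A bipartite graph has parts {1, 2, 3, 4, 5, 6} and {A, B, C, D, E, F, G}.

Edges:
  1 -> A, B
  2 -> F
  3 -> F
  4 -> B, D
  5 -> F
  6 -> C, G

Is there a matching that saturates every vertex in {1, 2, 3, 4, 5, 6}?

No

The set {2, 3, 5} has only 1 neighbour ({F}), so by Hall's theorem at most 4 of the 6 left vertices can be matched.
Hence no matching covers every left vertex.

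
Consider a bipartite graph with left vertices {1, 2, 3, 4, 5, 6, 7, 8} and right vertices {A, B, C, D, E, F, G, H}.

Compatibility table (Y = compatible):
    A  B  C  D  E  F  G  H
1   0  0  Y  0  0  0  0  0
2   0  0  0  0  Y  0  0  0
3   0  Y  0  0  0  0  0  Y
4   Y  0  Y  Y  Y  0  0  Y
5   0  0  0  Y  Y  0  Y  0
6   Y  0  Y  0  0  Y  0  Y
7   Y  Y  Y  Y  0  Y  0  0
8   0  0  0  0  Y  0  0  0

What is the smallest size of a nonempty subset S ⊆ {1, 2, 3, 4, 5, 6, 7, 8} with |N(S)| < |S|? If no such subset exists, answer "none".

2

Take S = {2, 8}. Its neighbourhood is {E}, so |N(S)| = 1 < |S| = 2.
No single vertex violates Hall's condition since each has at least one neighbour, so 2 is the minimum.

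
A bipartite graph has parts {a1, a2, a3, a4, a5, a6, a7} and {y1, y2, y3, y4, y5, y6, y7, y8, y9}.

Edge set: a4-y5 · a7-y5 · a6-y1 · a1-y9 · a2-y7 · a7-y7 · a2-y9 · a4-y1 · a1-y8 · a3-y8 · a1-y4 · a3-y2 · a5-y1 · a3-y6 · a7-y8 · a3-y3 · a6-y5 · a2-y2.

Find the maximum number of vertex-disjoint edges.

For example, pair a1→y4, a2→y7, a3→y3, a4→y5, a5→y1, a7→y8.
The set {a4, a5, a6} has only 2 neighbours ({y1, y5}), so by Hall's theorem at most 6 of the 7 left vertices can be matched.

6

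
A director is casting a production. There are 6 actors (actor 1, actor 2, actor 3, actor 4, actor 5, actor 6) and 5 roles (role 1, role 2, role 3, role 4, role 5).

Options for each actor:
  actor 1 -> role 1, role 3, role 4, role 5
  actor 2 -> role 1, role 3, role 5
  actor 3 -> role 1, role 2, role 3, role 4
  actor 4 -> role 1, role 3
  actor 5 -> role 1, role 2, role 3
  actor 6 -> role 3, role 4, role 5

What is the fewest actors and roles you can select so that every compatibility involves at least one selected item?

The 5 edges actor 1–role 4, actor 2–role 5, actor 3–role 2, actor 4–role 1, actor 5–role 3 form a matching, so any vertex cover needs at least 5 vertices (one per matched edge).
Conversely {role 1, role 2, role 3, role 4, role 5} meets every edge and has exactly 5 vertices, so 5 is optimal.

5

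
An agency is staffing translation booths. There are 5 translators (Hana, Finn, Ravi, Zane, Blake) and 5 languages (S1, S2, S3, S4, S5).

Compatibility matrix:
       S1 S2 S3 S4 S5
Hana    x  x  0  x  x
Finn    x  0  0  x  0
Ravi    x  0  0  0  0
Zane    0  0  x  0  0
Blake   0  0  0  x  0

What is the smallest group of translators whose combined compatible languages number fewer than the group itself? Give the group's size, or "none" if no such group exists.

Take S = {Finn, Ravi, Blake}. Its neighbourhood is {S1, S4}, so |N(S)| = 2 < |S| = 3.
Every subset of size less than 3 has at least as many neighbours as members, so 3 is the minimum.

3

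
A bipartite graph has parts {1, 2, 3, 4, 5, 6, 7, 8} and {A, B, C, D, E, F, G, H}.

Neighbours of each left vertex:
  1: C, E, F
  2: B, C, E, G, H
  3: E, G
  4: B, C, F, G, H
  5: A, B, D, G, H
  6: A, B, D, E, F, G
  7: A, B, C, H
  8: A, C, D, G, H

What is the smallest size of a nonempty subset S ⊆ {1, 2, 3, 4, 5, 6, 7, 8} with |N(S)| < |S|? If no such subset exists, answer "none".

none

A matching saturating every left vertex exists, for instance 1→C, 2→H, 3→E, 4→F, 5→A, 6→D, 7→B, 8→G.
By Hall's marriage theorem, this means |N(S)| ≥ |S| for every subset S, so no violating subset exists.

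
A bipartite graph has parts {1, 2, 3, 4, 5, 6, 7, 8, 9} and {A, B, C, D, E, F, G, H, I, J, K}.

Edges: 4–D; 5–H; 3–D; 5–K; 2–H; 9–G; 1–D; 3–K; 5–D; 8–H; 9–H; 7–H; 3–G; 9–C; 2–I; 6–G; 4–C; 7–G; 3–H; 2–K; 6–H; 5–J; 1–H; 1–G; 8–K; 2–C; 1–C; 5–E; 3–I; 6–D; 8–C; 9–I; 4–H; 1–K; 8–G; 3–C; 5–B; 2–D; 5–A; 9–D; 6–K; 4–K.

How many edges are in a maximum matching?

7

For example, pair 1-H, 2-K, 3-I, 4-C, 5-J, 6-D, 7-G.
The set {1, 2, 3, 4, 6, 7, 8, 9} has only 6 neighbours ({C, D, G, H, I, K}), so by Hall's theorem at most 7 of the 9 left vertices can be matched.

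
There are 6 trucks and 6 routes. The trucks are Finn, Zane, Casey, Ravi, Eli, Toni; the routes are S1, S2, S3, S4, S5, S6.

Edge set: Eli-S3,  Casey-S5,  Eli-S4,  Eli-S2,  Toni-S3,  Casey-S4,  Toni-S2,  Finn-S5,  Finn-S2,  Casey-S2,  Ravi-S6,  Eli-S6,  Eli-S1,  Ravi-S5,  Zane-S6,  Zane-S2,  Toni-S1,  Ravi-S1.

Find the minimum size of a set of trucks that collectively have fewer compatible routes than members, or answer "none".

none

A matching saturating every truck exists, for instance Finn→S5, Zane→S6, Casey→S4, Ravi→S1, Eli→S3, Toni→S2.
By Hall's marriage theorem, this means |N(S)| ≥ |S| for every subset S, so no violating subset exists.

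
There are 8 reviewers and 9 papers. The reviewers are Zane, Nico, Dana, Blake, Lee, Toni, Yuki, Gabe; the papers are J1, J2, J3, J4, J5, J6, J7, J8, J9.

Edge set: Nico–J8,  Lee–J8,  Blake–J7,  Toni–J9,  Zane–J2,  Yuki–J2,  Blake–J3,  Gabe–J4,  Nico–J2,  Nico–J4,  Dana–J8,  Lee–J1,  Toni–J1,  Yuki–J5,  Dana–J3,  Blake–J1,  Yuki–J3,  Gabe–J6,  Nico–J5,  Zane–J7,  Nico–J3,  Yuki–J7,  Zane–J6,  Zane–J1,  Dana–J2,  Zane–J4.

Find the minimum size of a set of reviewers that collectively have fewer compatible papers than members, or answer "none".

A matching saturating every reviewer exists, for instance Zane→J2, Nico→J3, Dana→J8, Blake→J7, Lee→J1, Toni→J9, Yuki→J5, Gabe→J6.
By Hall's marriage theorem, this means |N(S)| ≥ |S| for every subset S, so no violating subset exists.

none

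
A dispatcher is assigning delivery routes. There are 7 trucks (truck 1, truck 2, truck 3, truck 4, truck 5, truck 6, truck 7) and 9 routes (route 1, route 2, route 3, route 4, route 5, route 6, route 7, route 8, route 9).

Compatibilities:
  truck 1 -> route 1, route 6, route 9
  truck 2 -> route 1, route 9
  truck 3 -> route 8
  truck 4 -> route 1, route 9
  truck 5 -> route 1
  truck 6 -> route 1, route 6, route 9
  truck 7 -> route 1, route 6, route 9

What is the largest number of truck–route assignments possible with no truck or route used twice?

4

A valid assignment of size 4: truck 1–route 6, truck 2–route 1, truck 3–route 8, truck 4–route 9.
The set {truck 1, truck 2, truck 4, truck 5, truck 6, truck 7} has only 3 neighbours ({route 1, route 6, route 9}), so by Hall's theorem at most 4 of the 7 trucks can be matched.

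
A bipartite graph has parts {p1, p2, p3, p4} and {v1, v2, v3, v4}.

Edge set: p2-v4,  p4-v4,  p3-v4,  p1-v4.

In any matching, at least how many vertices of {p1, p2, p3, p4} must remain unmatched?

A valid assignment of size 1: p1→v4.
The set {p1, p2, p3, p4} has only 1 neighbour ({v4}), so by Hall's theorem at most 1 of the 4 left vertices can be matched.
That matches 1 of the 4, leaving 3 unmatched; no matching can do better.

3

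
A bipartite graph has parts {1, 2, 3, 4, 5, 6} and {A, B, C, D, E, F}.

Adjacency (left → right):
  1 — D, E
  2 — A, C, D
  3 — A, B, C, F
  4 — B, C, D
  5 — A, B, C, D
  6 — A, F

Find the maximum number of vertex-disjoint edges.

6

For example, pair 1-E, 2-A, 3-B, 4-D, 5-C, 6-F.
This saturates every left vertex, so 6 is the maximum.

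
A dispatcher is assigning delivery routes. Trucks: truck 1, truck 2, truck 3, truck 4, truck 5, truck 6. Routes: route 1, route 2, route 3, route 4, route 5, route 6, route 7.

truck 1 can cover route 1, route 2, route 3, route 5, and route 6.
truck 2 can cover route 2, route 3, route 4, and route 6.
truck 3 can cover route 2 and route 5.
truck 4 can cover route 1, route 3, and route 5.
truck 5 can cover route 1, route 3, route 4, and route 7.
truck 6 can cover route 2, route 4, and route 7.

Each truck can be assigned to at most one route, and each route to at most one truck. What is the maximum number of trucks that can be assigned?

A valid assignment of size 6: truck 1→route 2, truck 2→route 6, truck 3→route 5, truck 4→route 3, truck 5→route 4, truck 6→route 7.
This saturates every truck, so 6 is the maximum.

6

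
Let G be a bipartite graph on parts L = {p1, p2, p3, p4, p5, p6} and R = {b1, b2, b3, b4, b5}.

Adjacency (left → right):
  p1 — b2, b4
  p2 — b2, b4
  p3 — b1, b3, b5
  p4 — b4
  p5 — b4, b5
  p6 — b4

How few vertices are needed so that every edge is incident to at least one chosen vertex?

4

A maximum matching has 4 edges (e.g. p1–b2, p2–b4, p3–b3, p5–b5).
By König's theorem the minimum vertex cover has the same size. One such cover is {p3, p5, b2, b4}.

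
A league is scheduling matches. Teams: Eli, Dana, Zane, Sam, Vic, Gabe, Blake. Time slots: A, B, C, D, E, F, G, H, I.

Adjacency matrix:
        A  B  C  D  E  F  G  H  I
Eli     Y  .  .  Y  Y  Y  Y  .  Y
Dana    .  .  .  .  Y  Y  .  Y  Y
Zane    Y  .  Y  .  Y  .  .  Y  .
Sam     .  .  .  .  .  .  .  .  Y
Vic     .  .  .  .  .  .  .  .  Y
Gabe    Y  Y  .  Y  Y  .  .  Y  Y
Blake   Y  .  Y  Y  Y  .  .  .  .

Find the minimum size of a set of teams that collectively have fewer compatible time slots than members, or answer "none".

Take S = {Sam, Vic}. Its neighbourhood is {I}, so |N(S)| = 1 < |S| = 2.
No single vertex violates Hall's condition since each has at least one neighbour, so 2 is the minimum.

2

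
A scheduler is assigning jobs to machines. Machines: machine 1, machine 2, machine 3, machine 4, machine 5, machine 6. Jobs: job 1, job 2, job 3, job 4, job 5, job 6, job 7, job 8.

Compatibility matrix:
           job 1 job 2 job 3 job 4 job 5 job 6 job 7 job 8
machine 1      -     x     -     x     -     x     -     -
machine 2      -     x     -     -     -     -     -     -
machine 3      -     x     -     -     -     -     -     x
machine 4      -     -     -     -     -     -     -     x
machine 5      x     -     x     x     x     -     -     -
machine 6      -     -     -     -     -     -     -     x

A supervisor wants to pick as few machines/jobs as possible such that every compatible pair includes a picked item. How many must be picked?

4

The 4 edges machine 1–job 6, machine 2–job 2, machine 3–job 8, machine 5–job 3 form a matching, so any vertex cover needs at least 4 vertices (one per matched edge).
Conversely {machine 1, machine 5, job 2, job 8} meets every edge and has exactly 4 vertices, so 4 is optimal.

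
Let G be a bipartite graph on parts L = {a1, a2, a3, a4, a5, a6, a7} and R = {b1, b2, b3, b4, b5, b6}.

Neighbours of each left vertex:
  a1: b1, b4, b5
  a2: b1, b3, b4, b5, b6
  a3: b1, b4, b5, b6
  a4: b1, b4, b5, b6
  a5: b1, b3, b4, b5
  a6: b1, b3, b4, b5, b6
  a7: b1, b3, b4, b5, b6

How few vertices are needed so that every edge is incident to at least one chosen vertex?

5

A maximum matching has 5 edges (e.g. a1–b4, a2–b1, a3–b6, a4–b5, a5–b3).
By König's theorem the minimum vertex cover has the same size. One such cover is {b1, b3, b4, b5, b6}.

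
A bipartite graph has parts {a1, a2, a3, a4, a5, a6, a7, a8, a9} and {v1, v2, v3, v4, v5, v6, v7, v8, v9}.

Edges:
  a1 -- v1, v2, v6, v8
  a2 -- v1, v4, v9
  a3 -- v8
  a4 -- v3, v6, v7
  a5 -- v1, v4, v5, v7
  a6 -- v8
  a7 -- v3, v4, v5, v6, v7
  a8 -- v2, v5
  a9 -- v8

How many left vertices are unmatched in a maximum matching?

One maximum matching: a1→v1, a2→v4, a3→v8, a4→v6, a5→v7, a7→v3, a8→v2.
The set {a3, a6, a9} has only 1 neighbour ({v8}), so by Hall's theorem at most 7 of the 9 left vertices can be matched.
That matches 7 of the 9, leaving 2 unmatched; no matching can do better.

2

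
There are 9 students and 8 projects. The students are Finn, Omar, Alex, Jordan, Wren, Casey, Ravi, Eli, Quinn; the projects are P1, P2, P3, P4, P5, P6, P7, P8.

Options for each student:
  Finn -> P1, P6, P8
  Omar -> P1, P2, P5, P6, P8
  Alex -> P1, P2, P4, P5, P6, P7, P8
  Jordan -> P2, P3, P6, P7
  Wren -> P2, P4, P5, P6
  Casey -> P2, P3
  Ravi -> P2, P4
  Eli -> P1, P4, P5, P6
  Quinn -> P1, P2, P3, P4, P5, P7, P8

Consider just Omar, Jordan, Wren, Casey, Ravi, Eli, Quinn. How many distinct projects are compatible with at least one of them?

The union of neighbours of {Omar, Jordan, Wren, Casey, Ravi, Eli, Quinn} is {P1, P2, P3, P4, P5, P6, P7, P8}, which has 8 elements.
Since |N(S)| = 8 ≥ |S| = 7, Hall's condition holds for this subset.

8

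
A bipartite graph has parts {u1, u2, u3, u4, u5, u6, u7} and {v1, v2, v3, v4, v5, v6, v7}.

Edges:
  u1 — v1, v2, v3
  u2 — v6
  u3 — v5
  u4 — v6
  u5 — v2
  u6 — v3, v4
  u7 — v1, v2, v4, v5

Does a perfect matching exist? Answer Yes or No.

The set {u2, u4} has only 1 neighbour ({v6}), so by Hall's theorem at most 6 of the 7 left vertices can be matched.
Hence no matching covers every left vertex.

No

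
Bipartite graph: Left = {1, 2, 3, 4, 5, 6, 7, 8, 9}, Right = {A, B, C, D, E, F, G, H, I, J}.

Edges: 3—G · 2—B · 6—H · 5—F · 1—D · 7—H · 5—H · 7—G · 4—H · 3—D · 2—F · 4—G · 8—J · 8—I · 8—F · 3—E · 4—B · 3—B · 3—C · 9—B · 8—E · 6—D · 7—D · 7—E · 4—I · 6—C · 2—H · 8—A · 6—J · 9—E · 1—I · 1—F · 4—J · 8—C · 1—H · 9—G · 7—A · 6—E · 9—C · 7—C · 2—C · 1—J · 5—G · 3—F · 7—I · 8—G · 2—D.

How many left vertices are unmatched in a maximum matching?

A valid assignment of size 9: 1-I, 2-D, 3-G, 4-J, 5-F, 6-H, 7-E, 8-A, 9-B.
All 9 left vertices are matched, so no larger matching exists.
That matches 9 of the 9, leaving 0 unmatched; no matching can do better.

0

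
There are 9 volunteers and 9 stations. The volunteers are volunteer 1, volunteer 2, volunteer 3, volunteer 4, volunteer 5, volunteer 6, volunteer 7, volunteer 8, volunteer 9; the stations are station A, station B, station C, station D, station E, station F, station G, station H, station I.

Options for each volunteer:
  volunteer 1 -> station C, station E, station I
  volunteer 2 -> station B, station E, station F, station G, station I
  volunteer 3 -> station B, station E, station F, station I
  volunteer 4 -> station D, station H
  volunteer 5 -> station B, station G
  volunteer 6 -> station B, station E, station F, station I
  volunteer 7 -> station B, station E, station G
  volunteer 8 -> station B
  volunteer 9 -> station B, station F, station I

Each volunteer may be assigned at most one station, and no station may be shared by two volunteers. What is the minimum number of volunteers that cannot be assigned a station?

2

A valid assignment of size 7: volunteer 1–station C, volunteer 2–station I, volunteer 3–station F, volunteer 4–station H, volunteer 5–station G, volunteer 6–station E, volunteer 7–station B.
The set {volunteer 2, volunteer 3, volunteer 5, volunteer 6, volunteer 7, volunteer 8, volunteer 9} has only 5 neighbours ({station B, station E, station F, station G, station I}), so by Hall's theorem at most 7 of the 9 volunteers can be matched.
That matches 7 of the 9, leaving 2 unmatched; no matching can do better.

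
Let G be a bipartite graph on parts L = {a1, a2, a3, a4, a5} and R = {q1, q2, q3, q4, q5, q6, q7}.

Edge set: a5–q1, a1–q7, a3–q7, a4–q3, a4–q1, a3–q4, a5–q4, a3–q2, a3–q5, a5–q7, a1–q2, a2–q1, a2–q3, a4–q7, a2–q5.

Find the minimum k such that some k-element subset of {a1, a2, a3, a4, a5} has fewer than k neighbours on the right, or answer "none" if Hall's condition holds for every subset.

A matching saturating every left vertex exists, for instance a1→q2, a2→q3, a3→q5, a4→q7, a5→q4.
By Hall's marriage theorem, this means |N(S)| ≥ |S| for every subset S, so no violating subset exists.

none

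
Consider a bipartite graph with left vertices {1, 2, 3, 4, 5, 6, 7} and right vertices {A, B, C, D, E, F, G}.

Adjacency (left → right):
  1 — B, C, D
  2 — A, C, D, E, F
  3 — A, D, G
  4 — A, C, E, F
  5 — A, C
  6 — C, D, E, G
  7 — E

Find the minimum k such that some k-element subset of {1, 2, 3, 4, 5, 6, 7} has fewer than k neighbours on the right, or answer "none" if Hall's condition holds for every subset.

A matching saturating every left vertex exists, for instance 1→B, 2→D, 3→G, 4→F, 5→A, 6→C, 7→E.
By Hall's marriage theorem, this means |N(S)| ≥ |S| for every subset S, so no violating subset exists.

none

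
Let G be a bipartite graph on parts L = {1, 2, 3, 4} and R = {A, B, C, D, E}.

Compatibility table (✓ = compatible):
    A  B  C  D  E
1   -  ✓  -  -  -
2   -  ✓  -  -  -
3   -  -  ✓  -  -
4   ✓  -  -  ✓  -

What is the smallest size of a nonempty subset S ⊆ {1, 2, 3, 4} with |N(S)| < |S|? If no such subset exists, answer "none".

2

Take S = {1, 2}. Its neighbourhood is {B}, so |N(S)| = 1 < |S| = 2.
No single vertex violates Hall's condition since each has at least one neighbour, so 2 is the minimum.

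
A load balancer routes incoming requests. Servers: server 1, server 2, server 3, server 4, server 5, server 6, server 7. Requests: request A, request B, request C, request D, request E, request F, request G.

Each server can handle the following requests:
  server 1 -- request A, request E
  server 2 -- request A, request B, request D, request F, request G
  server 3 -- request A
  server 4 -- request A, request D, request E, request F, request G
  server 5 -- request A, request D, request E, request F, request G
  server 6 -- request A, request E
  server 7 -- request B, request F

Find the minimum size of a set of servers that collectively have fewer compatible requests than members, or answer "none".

3

Take S = {server 1, server 3, server 6}. Its neighbourhood is {request A, request E}, so |N(S)| = 2 < |S| = 3.
Every subset of size less than 3 has at least as many neighbours as members, so 3 is the minimum.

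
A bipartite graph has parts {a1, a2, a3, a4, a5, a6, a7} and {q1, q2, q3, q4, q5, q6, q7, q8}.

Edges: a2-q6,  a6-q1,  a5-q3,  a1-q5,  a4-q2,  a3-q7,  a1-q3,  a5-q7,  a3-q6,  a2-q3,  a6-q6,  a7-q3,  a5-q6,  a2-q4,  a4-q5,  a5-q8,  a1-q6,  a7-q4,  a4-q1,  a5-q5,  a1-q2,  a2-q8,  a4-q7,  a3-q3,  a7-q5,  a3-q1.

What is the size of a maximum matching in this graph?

One maximum matching: a1→q5, a2→q6, a3→q3, a4→q2, a5→q7, a6→q1, a7→q4.
This saturates every left vertex, so 7 is the maximum.

7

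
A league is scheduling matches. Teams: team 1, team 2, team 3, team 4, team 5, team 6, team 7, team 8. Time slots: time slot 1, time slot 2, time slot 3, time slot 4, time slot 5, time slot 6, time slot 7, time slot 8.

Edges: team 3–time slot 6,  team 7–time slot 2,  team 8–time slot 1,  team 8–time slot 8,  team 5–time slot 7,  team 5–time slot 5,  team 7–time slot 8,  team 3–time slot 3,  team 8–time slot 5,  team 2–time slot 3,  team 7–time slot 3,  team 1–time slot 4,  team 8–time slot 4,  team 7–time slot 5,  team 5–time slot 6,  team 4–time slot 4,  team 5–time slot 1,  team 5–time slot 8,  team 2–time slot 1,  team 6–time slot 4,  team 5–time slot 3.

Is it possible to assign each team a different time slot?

The set {team 1, team 4, team 6} has only 1 neighbour ({time slot 4}), so by Hall's theorem at most 6 of the 8 teams can be matched.
Hence no matching covers every team.

No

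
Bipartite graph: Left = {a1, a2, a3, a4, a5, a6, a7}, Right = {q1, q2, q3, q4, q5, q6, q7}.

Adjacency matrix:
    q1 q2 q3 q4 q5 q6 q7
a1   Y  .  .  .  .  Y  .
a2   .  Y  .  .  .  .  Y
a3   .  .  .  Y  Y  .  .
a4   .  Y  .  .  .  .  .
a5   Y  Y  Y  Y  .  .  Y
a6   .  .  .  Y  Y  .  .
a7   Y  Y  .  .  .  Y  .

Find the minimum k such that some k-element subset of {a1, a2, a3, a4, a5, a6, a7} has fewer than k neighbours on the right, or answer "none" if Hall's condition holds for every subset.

A matching saturating every left vertex exists, for instance a1→q1, a2→q7, a3→q4, a4→q2, a5→q3, a6→q5, a7→q6.
By Hall's marriage theorem, this means |N(S)| ≥ |S| for every subset S, so no violating subset exists.

none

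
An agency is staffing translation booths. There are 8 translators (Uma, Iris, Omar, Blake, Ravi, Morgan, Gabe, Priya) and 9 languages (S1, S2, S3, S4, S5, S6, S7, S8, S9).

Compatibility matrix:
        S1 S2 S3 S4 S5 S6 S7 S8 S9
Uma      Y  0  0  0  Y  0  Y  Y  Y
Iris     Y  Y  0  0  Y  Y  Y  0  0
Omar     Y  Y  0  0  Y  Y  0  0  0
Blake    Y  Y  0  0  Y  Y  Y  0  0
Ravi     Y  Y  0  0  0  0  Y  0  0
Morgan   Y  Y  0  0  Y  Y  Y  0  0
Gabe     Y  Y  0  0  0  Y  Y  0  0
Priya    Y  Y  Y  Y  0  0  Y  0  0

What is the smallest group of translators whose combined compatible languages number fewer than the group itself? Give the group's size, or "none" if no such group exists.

Take S = {Iris, Omar, Blake, Ravi, Morgan, Gabe}. Its neighbourhood is {S1, S2, S5, S6, S7}, so |N(S)| = 5 < |S| = 6.
Every subset of size less than 6 has at least as many neighbours as members, so 6 is the minimum.

6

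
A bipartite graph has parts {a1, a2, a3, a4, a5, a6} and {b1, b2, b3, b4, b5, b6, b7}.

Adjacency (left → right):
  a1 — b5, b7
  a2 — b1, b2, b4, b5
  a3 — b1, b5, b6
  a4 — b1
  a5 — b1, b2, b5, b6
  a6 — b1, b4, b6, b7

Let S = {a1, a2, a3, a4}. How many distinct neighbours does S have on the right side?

6

The union of neighbours of {a1, a2, a3, a4} is {b1, b2, b4, b5, b6, b7}, which has 6 elements.
Since |N(S)| = 6 ≥ |S| = 4, Hall's condition holds for this subset.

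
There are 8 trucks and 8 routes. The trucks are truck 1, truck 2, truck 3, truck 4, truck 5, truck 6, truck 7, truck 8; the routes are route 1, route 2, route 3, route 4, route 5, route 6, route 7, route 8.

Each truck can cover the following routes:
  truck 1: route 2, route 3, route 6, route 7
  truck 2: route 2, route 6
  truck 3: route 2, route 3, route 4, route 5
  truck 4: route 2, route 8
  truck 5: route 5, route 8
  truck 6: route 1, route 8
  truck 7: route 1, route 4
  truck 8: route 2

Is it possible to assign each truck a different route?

Yes

One maximum matching: truck 1-route 7, truck 2-route 6, truck 3-route 3, truck 4-route 8, truck 5-route 5, truck 6-route 1, truck 7-route 4, truck 8-route 2.
All 8 trucks are covered.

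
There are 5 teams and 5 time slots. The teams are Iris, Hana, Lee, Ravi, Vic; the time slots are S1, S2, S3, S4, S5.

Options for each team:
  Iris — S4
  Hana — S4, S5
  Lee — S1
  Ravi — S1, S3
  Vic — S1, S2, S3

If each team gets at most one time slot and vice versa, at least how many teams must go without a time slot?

For example, pair Iris-S4, Hana-S5, Lee-S1, Ravi-S3, Vic-S2.
This saturates every team, so 5 is the maximum.
That matches 5 of the 5, leaving 0 unmatched; no matching can do better.

0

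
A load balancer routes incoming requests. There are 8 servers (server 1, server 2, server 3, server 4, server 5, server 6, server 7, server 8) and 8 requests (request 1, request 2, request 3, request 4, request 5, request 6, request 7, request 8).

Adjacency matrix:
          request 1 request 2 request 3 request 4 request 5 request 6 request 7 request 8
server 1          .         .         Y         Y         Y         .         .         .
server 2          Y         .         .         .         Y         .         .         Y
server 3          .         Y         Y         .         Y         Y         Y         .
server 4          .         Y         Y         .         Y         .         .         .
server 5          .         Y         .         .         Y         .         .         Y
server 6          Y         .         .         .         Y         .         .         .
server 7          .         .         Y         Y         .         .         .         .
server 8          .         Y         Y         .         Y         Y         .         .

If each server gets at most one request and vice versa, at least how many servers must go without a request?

0

For example, pair server 1→request 5, server 2→request 8, server 3→request 7, server 4→request 3, server 5→request 2, server 6→request 1, server 7→request 4, server 8→request 6.
All 8 servers are matched, so no larger matching exists.
That matches 8 of the 8, leaving 0 unmatched; no matching can do better.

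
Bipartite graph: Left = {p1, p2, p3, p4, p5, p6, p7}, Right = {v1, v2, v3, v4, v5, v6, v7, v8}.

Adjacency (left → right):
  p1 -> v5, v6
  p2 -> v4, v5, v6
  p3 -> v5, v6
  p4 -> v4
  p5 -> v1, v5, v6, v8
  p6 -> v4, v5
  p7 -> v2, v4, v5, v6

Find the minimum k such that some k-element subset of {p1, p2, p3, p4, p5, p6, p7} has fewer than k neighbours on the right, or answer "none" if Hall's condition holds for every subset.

Take S = {p1, p2, p3, p4}. Its neighbourhood is {v4, v5, v6}, so |N(S)| = 3 < |S| = 4.
Every subset of size less than 4 has at least as many neighbours as members, so 4 is the minimum.

4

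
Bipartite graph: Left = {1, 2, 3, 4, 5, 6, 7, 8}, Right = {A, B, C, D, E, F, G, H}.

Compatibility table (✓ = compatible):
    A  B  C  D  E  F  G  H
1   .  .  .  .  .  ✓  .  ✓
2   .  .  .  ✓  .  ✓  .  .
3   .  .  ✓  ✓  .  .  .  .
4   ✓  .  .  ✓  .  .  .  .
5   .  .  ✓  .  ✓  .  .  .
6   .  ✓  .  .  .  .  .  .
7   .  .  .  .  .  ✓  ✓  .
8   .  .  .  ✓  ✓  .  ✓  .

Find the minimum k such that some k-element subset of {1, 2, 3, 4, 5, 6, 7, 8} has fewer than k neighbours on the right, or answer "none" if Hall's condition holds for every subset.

A matching saturating every left vertex exists, for instance 1→H, 2→F, 3→D, 4→A, 5→C, 6→B, 7→G, 8→E.
By Hall's marriage theorem, this means |N(S)| ≥ |S| for every subset S, so no violating subset exists.

none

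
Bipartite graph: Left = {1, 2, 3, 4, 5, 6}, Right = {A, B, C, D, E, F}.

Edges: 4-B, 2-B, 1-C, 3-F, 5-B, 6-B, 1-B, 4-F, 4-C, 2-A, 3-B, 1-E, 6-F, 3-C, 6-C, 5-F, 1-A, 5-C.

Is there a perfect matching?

No

The set {3, 4, 5, 6} has only 3 neighbours ({B, C, F}), so by Hall's theorem at most 5 of the 6 left vertices can be matched.
Hence no matching covers every left vertex.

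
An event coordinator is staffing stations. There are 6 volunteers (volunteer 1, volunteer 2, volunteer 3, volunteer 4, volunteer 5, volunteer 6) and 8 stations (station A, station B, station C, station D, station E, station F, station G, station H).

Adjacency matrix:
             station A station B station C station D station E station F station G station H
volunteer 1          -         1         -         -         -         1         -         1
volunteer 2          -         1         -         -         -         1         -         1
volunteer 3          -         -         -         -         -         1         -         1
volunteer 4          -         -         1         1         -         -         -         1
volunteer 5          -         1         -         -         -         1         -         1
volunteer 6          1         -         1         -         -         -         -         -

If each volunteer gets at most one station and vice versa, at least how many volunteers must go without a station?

For example, pair volunteer 1-station H, volunteer 2-station B, volunteer 3-station F, volunteer 4-station D, volunteer 6-station A.
The set {volunteer 1, volunteer 2, volunteer 3, volunteer 5} has only 3 neighbours ({station B, station F, station H}), so by Hall's theorem at most 5 of the 6 volunteers can be matched.
That matches 5 of the 6, leaving 1 unmatched; no matching can do better.

1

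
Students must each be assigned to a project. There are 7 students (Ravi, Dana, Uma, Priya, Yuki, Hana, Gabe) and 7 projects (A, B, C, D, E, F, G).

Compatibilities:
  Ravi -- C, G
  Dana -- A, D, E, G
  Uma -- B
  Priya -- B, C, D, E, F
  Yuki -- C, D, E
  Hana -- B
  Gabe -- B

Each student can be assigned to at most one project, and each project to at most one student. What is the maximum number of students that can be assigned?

For example, pair Ravi→C, Dana→D, Uma→B, Priya→F, Yuki→E.
The set {Uma, Hana, Gabe} has only 1 neighbour ({B}), so by Hall's theorem at most 5 of the 7 students can be matched.

5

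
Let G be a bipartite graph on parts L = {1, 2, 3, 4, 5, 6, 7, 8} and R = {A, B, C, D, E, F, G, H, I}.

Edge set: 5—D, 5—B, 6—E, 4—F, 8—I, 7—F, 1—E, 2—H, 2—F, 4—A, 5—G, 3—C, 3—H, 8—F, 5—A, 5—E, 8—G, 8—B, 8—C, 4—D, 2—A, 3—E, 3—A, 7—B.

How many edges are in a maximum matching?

7

A valid assignment of size 7: 1–E, 2–H, 3–C, 4–F, 5–A, 7–B, 8–G.
The set {1, 6} has only 1 neighbour ({E}), so by Hall's theorem at most 7 of the 8 left vertices can be matched.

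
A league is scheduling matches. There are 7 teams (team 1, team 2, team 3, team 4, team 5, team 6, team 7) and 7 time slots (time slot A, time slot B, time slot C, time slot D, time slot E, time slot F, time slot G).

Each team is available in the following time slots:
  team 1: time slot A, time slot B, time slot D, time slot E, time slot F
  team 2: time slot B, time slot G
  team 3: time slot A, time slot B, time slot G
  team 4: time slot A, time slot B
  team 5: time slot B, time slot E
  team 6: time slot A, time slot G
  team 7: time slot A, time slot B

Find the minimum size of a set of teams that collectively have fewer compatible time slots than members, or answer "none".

Take S = {team 2, team 3, team 4, team 6}. Its neighbourhood is {time slot A, time slot B, time slot G}, so |N(S)| = 3 < |S| = 4.
Every subset of size less than 4 has at least as many neighbours as members, so 4 is the minimum.

4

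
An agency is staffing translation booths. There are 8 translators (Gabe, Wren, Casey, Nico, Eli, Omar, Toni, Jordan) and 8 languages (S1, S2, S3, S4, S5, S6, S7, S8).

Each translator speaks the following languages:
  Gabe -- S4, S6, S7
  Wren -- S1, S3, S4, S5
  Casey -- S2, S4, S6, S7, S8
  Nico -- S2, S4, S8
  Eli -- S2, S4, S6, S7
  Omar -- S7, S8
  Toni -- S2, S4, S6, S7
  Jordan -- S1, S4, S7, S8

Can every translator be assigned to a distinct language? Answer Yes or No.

No

The set {Gabe, Casey, Nico, Eli, Omar, Toni} has only 5 neighbours ({S2, S4, S6, S7, S8}), so by Hall's theorem at most 7 of the 8 translators can be matched.
Hence no matching covers every translator.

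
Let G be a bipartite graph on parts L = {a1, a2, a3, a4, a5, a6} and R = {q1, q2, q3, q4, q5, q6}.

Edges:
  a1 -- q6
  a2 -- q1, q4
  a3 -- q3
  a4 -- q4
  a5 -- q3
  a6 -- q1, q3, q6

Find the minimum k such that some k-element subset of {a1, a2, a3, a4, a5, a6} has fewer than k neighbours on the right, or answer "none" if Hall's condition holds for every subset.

2

Take S = {a3, a5}. Its neighbourhood is {q3}, so |N(S)| = 1 < |S| = 2.
No single vertex violates Hall's condition since each has at least one neighbour, so 2 is the minimum.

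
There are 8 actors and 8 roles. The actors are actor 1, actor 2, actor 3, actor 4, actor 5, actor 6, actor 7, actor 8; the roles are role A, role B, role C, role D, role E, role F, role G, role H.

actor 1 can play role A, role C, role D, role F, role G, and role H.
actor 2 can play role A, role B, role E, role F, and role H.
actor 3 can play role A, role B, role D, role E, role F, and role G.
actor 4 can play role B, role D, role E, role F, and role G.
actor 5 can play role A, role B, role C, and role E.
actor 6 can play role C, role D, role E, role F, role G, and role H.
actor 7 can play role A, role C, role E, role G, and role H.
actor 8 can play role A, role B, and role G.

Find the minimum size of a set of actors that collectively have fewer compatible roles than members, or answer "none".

A matching saturating every actor exists, for instance actor 1→role H, actor 2→role A, actor 3→role G, actor 4→role D, actor 5→role E, actor 6→role F, actor 7→role C, actor 8→role B.
By Hall's marriage theorem, this means |N(S)| ≥ |S| for every subset S, so no violating subset exists.

none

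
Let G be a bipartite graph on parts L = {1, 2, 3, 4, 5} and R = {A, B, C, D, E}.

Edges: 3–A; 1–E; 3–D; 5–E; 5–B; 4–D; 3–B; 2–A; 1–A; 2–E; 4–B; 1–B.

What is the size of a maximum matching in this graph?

A valid assignment of size 4: 1-E, 2-A, 3-D, 4-B.
The set {1, 2, 3, 4, 5} has only 4 neighbours ({A, B, D, E}), so by Hall's theorem at most 4 of the 5 left vertices can be matched.

4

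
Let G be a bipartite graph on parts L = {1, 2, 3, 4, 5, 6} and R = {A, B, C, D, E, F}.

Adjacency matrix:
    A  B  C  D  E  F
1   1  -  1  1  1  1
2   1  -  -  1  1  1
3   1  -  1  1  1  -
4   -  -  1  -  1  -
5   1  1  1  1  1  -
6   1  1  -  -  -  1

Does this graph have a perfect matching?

Yes

A valid assignment of size 6: 1–E, 2–F, 3–D, 4–C, 5–A, 6–B.
All 6 left vertices are covered.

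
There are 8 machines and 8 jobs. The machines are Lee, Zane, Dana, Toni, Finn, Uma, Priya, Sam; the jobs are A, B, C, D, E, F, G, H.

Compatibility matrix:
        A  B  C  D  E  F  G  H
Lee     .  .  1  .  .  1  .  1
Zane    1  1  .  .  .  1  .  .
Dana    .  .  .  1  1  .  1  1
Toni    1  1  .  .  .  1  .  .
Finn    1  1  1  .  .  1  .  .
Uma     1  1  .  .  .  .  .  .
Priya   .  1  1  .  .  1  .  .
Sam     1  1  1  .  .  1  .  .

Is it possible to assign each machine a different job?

The set {Zane, Toni, Finn, Uma, Priya, Sam} has only 4 neighbours ({A, B, C, F}), so by Hall's theorem at most 6 of the 8 machines can be matched.
Hence no matching covers every machine.

No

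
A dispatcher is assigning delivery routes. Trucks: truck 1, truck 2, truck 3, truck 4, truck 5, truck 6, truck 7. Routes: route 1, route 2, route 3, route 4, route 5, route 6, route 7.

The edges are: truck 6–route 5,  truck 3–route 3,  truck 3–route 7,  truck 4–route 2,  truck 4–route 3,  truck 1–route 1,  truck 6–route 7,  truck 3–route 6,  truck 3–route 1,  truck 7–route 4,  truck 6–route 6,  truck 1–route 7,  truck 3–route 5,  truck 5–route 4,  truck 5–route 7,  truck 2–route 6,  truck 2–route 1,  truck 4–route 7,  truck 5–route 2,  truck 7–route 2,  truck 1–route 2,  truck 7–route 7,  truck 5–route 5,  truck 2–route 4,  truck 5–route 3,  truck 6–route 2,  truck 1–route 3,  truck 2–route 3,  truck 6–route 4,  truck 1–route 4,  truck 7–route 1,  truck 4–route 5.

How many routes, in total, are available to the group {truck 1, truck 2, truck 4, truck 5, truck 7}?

7

The union of neighbours of {truck 1, truck 2, truck 4, truck 5, truck 7} is {route 1, route 2, route 3, route 4, route 5, route 6, route 7}, which has 7 elements.
Since |N(S)| = 7 ≥ |S| = 5, Hall's condition holds for this subset.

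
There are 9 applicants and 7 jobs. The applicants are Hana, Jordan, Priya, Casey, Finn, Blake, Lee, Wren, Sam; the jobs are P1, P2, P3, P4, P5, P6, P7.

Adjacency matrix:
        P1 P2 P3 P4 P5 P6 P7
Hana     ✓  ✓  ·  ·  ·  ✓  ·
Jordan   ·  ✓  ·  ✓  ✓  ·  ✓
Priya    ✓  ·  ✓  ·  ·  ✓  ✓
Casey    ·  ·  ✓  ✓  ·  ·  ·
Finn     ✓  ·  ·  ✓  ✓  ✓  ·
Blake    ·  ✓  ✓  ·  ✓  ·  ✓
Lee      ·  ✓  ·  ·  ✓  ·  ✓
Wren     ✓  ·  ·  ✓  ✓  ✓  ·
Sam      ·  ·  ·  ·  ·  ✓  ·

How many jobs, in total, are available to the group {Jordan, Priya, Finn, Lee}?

7

The union of neighbours of {Jordan, Priya, Finn, Lee} is {P1, P2, P3, P4, P5, P6, P7}, which has 7 elements.
Since |N(S)| = 7 ≥ |S| = 4, Hall's condition holds for this subset.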